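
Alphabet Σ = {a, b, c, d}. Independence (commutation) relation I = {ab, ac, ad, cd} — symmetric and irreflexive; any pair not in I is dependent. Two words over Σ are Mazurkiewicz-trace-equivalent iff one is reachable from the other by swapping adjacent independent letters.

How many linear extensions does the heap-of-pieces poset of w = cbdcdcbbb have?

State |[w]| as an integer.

piece 0:c — minimal
piece 1:b rests on {0:c}
piece 2:d rests on {1:b}
piece 3:c rests on {1:b}
piece 4:d rests on {2:d}
piece 5:c rests on {3:c}
piece 6:b rests on {4:d, 5:c}
piece 7:b rests on {6:b}
piece 8:b rests on {7:b}
minimal pieces: {0:c}
ways to finish when only these pieces remain (= sum over removing one remaining piece with nothing left below it):
  1 left: {8}→1
  2 left: {7,8}→1
  3 left: {6,7,8}→1
  4 left: {4,6,7,8}→1  {5,6,7,8}→1
  5 left: {2,4,6,7,8}→1  {3,5,6,7,8}→1  {4,5,6,7,8}→2
  6 left: {2,4,5,6,7,8}→3  {3,4,5,6,7,8}→3
  7 left: {2,3,4,5,6,7,8}→6
  placing 0:c first → 6 extensions

6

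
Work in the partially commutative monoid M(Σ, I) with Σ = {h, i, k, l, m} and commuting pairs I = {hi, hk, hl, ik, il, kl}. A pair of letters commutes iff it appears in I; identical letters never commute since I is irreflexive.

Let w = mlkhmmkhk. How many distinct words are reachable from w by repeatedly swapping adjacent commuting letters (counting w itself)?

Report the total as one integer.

0(m) covers ∅
1(l) covers 0:m
2(k) covers 0:m
3(h) covers 0:m
4(m) covers 1:l, 2:k, 3:h
5(m) covers 4:m
6(k) covers 5:m
7(h) covers 5:m
8(k) covers 6:k
floor of heap: 0:m
completions by unplaced set U, small U first (add the entries for U minus each lowest piece of U):
  |U|=1: {7}:1  {8}:1
  |U|=2: {6,8}:1  {7,8}:2
  |U|=3: {6,7,8}:3
  |U|=4: {5,6,7,8}:3
  |U|=5: {4,5,6,7,8}:3
  |U|=6: {1,4,5,6,7,8}:3  {2,4,5,6,7,8}:3  {3,4,5,6,7,8}:3
  |U|=7: {1,2,4,5,6,7,8}:6  {1,3,4,5,6,7,8}:6  {2,3,4,5,6,7,8}:6
  start at 0(m): 18

18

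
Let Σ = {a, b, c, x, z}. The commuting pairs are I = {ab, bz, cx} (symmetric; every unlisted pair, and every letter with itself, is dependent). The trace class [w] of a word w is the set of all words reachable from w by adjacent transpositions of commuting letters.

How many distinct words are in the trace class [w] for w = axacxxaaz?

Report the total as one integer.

3

#0=a has no predecessor
#1=x depends on [0:a]
#2=a depends on [1:x]
#3=c depends on [2:a]
#4=x depends on [2:a]
#5=x depends on [4:x]
#6=a depends on [3:c, 5:x]
#7=a depends on [6:a]
#8=z depends on [7:a]
sources: [0:a]
N(rest) = Σ N(rest − s) over sources s of rest; N(one piece) = 1:
  size 1 → [8]=1
  size 2 → [7,8]=1
  size 3 → [6,7,8]=1
  size 4 → [3,6,7,8]=1  [5,6,7,8]=1
  size 5 → [3,5,6,7,8]=2  [4,5,6,7,8]=1
  size 6 → [3,4,5,6,7,8]=3
  size 7 → [2,3,4,5,6,7,8]=3
  first=0(a) contributes 3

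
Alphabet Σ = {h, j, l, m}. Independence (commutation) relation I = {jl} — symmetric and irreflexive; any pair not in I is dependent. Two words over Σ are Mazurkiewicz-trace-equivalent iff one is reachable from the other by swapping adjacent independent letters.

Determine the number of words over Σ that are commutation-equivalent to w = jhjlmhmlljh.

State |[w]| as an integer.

drop 0:j onto floor
drop 1:h onto {0:j}
drop 2:j onto {1:h}
drop 3:l onto {1:h}
drop 4:m onto {2:j, 3:l}
drop 5:h onto {4:m}
drop 6:m onto {5:h}
drop 7:l onto {6:m}
drop 8:l onto {7:l}
drop 9:j onto {6:m}
drop 10:h onto {8:l, 9:j}
ground layer = {0:j}
drop-orders for the pieces not yet dropped (sum over which currently-grounded one goes next):
  1 to go: {10} 1
  2 to go: {8,10} 1  {9,10} 1
  3 to go: {7,8,10} 1  {8,9,10} 2
  4 to go: {7,8,9,10} 3
  5 to go: {6,7,8,9,10} 3
  6 to go: {5,6,7,8,9,10} 3
  7 to go: {4,5,6,7,8,9,10} 3
  8 to go: {2,4,5,6,7,8,9,10} 3  {3,4,5,6,7,8,9,10} 3
  9 to go: {2,3,4,5,6,7,8,9,10} 6
  if 0:j drops first: 6 orders

6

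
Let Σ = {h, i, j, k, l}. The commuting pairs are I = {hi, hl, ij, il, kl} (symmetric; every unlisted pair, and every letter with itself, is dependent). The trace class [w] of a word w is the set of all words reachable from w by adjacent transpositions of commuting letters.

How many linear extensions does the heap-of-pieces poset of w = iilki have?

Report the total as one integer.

5

drop 0:i onto floor
drop 1:i onto {0:i}
drop 2:l onto floor
drop 3:k onto {1:i}
drop 4:i onto {3:k}
ground layer = {0:i, 2:l}
drop-orders for the pieces not yet dropped (sum over which currently-grounded one goes next):
  1 to go: {2} 1  {4} 1
  2 to go: {2,4} 2  {3,4} 1
  3 to go: {1,3,4} 1  {2,3,4} 3
  if 0:i drops first: 4 orders
  if 2:l drops first: 1 orders
heap linearizations: 5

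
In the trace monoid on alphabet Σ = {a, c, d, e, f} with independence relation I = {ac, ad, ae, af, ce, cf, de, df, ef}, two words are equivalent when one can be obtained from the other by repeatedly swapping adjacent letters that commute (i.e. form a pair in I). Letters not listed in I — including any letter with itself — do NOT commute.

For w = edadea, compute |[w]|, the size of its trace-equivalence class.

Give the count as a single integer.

#0=e has no predecessor
#1=d has no predecessor
#2=a has no predecessor
#3=d depends on [1:d]
#4=e depends on [0:e]
#5=a depends on [2:a]
sources: [0:e, 1:d, 2:a]
N(rest) = Σ N(rest − s) over sources s of rest; N(one piece) = 1:
  size 1 → [3]=1  [4]=1  [5]=1
  size 2 → [0,4]=1  [1,3]=1  [2,5]=1  [3,4]=2  [3,5]=2  [4,5]=2
  size 3 → [0,3,4]=3  [0,4,5]=3  [1,3,4]=3  [1,3,5]=3  [2,3,5]=3  [2,4,5]=3  [3,4,5]=6
  size 4 → [0,1,3,4]=6  [0,2,4,5]=6  [0,3,4,5]=12  [1,2,3,5]=6  [1,3,4,5]=12  [2,3,4,5]=12
  first=0(e) contributes 30
  first=1(d) contributes 30
  first=2(a) contributes 30
|[w]| = 90

90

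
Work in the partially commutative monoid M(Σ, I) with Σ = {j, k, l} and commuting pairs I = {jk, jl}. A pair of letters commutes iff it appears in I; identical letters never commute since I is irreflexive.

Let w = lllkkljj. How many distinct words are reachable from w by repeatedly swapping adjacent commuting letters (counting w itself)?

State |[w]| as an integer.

28

#0=l has no predecessor
#1=l depends on [0:l]
#2=l depends on [1:l]
#3=k depends on [2:l]
#4=k depends on [3:k]
#5=l depends on [4:k]
#6=j has no predecessor
#7=j depends on [6:j]
sources: [0:l, 6:j]
N(rest) = Σ N(rest − s) over sources s of rest; N(one piece) = 1:
  size 1 → [5]=1  [7]=1
  size 2 → [4,5]=1  [5,7]=2  [6,7]=1
  size 3 → [3,4,5]=1  [4,5,7]=3  [5,6,7]=3
  size 4 → [2,3,4,5]=1  [3,4,5,7]=4  [4,5,6,7]=6
  size 5 → [1,2,3,4,5]=1  [2,3,4,5,7]=5  [3,4,5,6,7]=10
  size 6 → [0,1,2,3,4,5]=1  [1,2,3,4,5,7]=6  [2,3,4,5,6,7]=15
  first=0(l) contributes 21
  first=6(j) contributes 7
|[w]| = 28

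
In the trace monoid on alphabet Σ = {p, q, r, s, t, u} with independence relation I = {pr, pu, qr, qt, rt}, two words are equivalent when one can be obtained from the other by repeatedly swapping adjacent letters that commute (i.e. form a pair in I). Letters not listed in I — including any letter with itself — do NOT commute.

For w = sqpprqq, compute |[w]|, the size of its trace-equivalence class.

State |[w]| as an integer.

6

#0=s has no predecessor
#1=q depends on [0:s]
#2=p depends on [1:q]
#3=p depends on [2:p]
#4=r depends on [0:s]
#5=q depends on [3:p]
#6=q depends on [5:q]
sources: [0:s]
N(rest) = Σ N(rest − s) over sources s of rest; N(one piece) = 1:
  size 1 → [4]=1  [6]=1
  size 2 → [4,6]=2  [5,6]=1
  size 3 → [3,5,6]=1  [4,5,6]=3
  size 4 → [2,3,5,6]=1  [3,4,5,6]=4
  size 5 → [1,2,3,5,6]=1  [2,3,4,5,6]=5
  first=0(s) contributes 6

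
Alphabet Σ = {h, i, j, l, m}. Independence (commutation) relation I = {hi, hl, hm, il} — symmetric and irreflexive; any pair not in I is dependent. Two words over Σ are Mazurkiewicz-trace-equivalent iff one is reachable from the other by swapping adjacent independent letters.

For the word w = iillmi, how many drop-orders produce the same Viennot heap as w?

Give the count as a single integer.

0(i) covers ∅
1(i) covers 0:i
2(l) covers ∅
3(l) covers 2:l
4(m) covers 1:i, 3:l
5(i) covers 4:m
floor of heap: 0:i, 2:l
completions by unplaced set U, small U first (add the entries for U minus each lowest piece of U):
  |U|=1: {5}:1
  |U|=2: {4,5}:1
  |U|=3: {1,4,5}:1  {3,4,5}:1
  |U|=4: {0,1,4,5}:1  {1,3,4,5}:2  {2,3,4,5}:1
  start at 0(i): 3
  start at 2(l): 3
sum over floor = 6

6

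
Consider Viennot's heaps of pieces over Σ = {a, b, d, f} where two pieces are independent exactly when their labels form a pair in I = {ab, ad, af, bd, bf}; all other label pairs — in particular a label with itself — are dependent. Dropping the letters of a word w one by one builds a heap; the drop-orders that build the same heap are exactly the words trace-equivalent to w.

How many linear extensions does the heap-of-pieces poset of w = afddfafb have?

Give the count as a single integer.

168

0(a) covers ∅
1(f) covers ∅
2(d) covers 1:f
3(d) covers 2:d
4(f) covers 3:d
5(a) covers 0:a
6(f) covers 4:f
7(b) covers ∅
floor of heap: 0:a, 1:f, 7:b
completions by unplaced set U, small U first (add the entries for U minus each lowest piece of U):
  |U|=1: {5}:1  {6}:1  {7}:1
  |U|=2: {0,5}:1  {4,6}:1  {5,6}:2  {5,7}:2  {6,7}:2
  |U|=3: {0,5,6}:3  {0,5,7}:3  {3,4,6}:1  {4,5,6}:3  {4,6,7}:3  {5,6,7}:6
  |U|=4: {0,4,5,6}:6  {0,5,6,7}:12  {2,3,4,6}:1  {3,4,5,6}:4  {3,4,6,7}:4  {4,5,6,7}:12
  |U|=5: {0,3,4,5,6}:10  {0,4,5,6,7}:30  {1,2,3,4,6}:1  {2,3,4,5,6}:5  {2,3,4,6,7}:5  {3,4,5,6,7}:20
  |U|=6: {0,2,3,4,5,6}:15  {0,3,4,5,6,7}:60  {1,2,3,4,5,6}:6  {1,2,3,4,6,7}:6  {2,3,4,5,6,7}:30
  start at 0(a): 42
  start at 1(f): 105
  start at 7(b): 21
sum over floor = 168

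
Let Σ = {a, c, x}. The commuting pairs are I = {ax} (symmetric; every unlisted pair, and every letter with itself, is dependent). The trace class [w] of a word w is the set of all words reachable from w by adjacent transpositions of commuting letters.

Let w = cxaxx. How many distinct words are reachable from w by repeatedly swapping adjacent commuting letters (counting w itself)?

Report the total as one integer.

0(c) covers ∅
1(x) covers 0:c
2(a) covers 0:c
3(x) covers 1:x
4(x) covers 3:x
floor of heap: 0:c
completions by unplaced set U, small U first (add the entries for U minus each lowest piece of U):
  |U|=1: {2}:1  {4}:1
  |U|=2: {2,4}:2  {3,4}:1
  |U|=3: {1,3,4}:1  {2,3,4}:3
  start at 0(c): 4

4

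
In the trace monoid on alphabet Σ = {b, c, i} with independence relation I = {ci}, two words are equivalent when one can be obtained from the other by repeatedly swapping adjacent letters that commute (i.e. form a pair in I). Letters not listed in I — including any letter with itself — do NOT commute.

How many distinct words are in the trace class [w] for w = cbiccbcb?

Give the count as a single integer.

3

#0=c has no predecessor
#1=b depends on [0:c]
#2=i depends on [1:b]
#3=c depends on [1:b]
#4=c depends on [3:c]
#5=b depends on [2:i, 4:c]
#6=c depends on [5:b]
#7=b depends on [6:c]
sources: [0:c]
N(rest) = Σ N(rest − s) over sources s of rest; N(one piece) = 1:
  size 1 → [7]=1
  size 2 → [6,7]=1
  size 3 → [5,6,7]=1
  size 4 → [2,5,6,7]=1  [4,5,6,7]=1
  size 5 → [2,4,5,6,7]=2  [3,4,5,6,7]=1
  size 6 → [2,3,4,5,6,7]=3
  first=0(c) contributes 3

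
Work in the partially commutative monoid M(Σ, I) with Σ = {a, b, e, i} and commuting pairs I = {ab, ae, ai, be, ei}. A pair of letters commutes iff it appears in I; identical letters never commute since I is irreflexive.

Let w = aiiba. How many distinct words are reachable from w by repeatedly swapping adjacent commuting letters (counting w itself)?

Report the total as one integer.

10

#0=a has no predecessor
#1=i has no predecessor
#2=i depends on [1:i]
#3=b depends on [2:i]
#4=a depends on [0:a]
sources: [0:a, 1:i]
N(rest) = Σ N(rest − s) over sources s of rest; N(one piece) = 1:
  size 1 → [3]=1  [4]=1
  size 2 → [0,4]=1  [2,3]=1  [3,4]=2
  size 3 → [0,3,4]=3  [1,2,3]=1  [2,3,4]=3
  first=0(a) contributes 4
  first=1(i) contributes 6
|[w]| = 10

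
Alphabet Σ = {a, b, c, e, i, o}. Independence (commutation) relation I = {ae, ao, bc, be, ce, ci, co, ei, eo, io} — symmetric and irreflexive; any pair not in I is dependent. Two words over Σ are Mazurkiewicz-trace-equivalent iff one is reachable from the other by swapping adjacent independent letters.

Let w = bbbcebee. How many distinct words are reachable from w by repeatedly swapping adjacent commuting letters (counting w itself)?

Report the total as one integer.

280

0(b) covers ∅
1(b) covers 0:b
2(b) covers 1:b
3(c) covers ∅
4(e) covers ∅
5(b) covers 2:b
6(e) covers 4:e
7(e) covers 6:e
floor of heap: 0:b, 3:c, 4:e
completions by unplaced set U, small U first (add the entries for U minus each lowest piece of U):
  |U|=1: {3}:1  {5}:1  {7}:1
  |U|=2: {2,5}:1  {3,5}:2  {3,7}:2  {5,7}:2  {6,7}:1
  |U|=3: {1,2,5}:1  {2,3,5}:3  {2,5,7}:3  {3,5,7}:6  {3,6,7}:3  {4,6,7}:1  {5,6,7}:3
  |U|=4: {0,1,2,5}:1  {1,2,3,5}:4  {1,2,5,7}:4  {2,3,5,7}:12  {2,5,6,7}:6  {3,4,6,7}:4  {3,5,6,7}:12  {4,5,6,7}:4
  |U|=5: {0,1,2,3,5}:5  {0,1,2,5,7}:5  {1,2,3,5,7}:20  {1,2,5,6,7}:10  {2,3,5,6,7}:30  {2,4,5,6,7}:10  {3,4,5,6,7}:20
  |U|=6: {0,1,2,3,5,7}:30  {0,1,2,5,6,7}:15  {1,2,3,5,6,7}:60  {1,2,4,5,6,7}:20  {2,3,4,5,6,7}:60
  start at 0(b): 140
  start at 3(c): 35
  start at 4(e): 105
sum over floor = 280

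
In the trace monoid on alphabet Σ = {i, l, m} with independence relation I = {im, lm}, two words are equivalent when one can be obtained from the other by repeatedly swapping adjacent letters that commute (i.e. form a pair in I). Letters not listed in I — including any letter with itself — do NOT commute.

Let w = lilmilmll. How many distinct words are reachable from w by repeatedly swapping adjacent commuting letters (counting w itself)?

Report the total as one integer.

piece 0:l — minimal
piece 1:i rests on {0:l}
piece 2:l rests on {1:i}
piece 3:m — minimal
piece 4:i rests on {2:l}
piece 5:l rests on {4:i}
piece 6:m rests on {3:m}
piece 7:l rests on {5:l}
piece 8:l rests on {7:l}
minimal pieces: {0:l, 3:m}
ways to finish when only these pieces remain (= sum over removing one remaining piece with nothing left below it):
  1 left: {6}→1  {8}→1
  2 left: {3,6}→1  {6,8}→2  {7,8}→1
  3 left: {3,6,8}→3  {5,7,8}→1  {6,7,8}→3
  4 left: {3,6,7,8}→6  {4,5,7,8}→1  {5,6,7,8}→4
  5 left: {2,4,5,7,8}→1  {3,5,6,7,8}→10  {4,5,6,7,8}→5
  6 left: {1,2,4,5,7,8}→1  {2,4,5,6,7,8}→6  {3,4,5,6,7,8}→15
  7 left: {0,1,2,4,5,7,8}→1  {1,2,4,5,6,7,8}→7  {2,3,4,5,6,7,8}→21
  placing 0:l first → 28 extensions
  placing 3:m first → 8 extensions
total linear extensions = 36

36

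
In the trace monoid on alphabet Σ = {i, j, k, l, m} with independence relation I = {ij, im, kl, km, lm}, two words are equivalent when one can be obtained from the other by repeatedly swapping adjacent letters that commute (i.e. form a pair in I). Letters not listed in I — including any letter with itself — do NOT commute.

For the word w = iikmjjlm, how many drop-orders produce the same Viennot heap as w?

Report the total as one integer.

8

0(i) covers ∅
1(i) covers 0:i
2(k) covers 1:i
3(m) covers ∅
4(j) covers 2:k, 3:m
5(j) covers 4:j
6(l) covers 5:j
7(m) covers 5:j
floor of heap: 0:i, 3:m
completions by unplaced set U, small U first (add the entries for U minus each lowest piece of U):
  |U|=1: {6}:1  {7}:1
  |U|=2: {6,7}:2
  |U|=3: {5,6,7}:2
  |U|=4: {4,5,6,7}:2
  |U|=5: {2,4,5,6,7}:2  {3,4,5,6,7}:2
  |U|=6: {1,2,4,5,6,7}:2  {2,3,4,5,6,7}:4
  start at 0(i): 6
  start at 3(m): 2
sum over floor = 8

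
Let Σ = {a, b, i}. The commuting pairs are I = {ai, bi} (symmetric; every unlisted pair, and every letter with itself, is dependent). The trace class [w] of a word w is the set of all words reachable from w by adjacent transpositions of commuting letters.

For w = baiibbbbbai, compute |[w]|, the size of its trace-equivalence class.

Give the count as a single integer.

165

#0=b has no predecessor
#1=a depends on [0:b]
#2=i has no predecessor
#3=i depends on [2:i]
#4=b depends on [1:a]
#5=b depends on [4:b]
#6=b depends on [5:b]
#7=b depends on [6:b]
#8=b depends on [7:b]
#9=a depends on [8:b]
#10=i depends on [3:i]
sources: [0:b, 2:i]
N(rest) = Σ N(rest − s) over sources s of rest; N(one piece) = 1:
  size 1 → [9]=1  [10]=1
  size 2 → [3,10]=1  [8,9]=1  [9,10]=2
  size 3 → [2,3,10]=1  [3,9,10]=3  [7,8,9]=1  [8,9,10]=3
  size 4 → [2,3,9,10]=4  [3,8,9,10]=6  [6,7,8,9]=1  [7,8,9,10]=4
  size 5 → [2,3,8,9,10]=10  [3,7,8,9,10]=10  [5,6,7,8,9]=1  [6,7,8,9,10]=5
  size 6 → [2,3,7,8,9,10]=20  [3,6,7,8,9,10]=15  [4,5,6,7,8,9]=1  [5,6,7,8,9,10]=6
  size 7 → [1,4,5,6,7,8,9]=1  [2,3,6,7,8,9,10]=35  [3,5,6,7,8,9,10]=21  [4,5,6,7,8,9,10]=7
  size 8 → [0,1,4,5,6,7,8,9]=1  [1,4,5,6,7,8,9,10]=8  [2,3,5,6,7,8,9,10]=56  [3,4,5,6,7,8,9,10]=28
  size 9 → [0,1,4,5,6,7,8,9,10]=9  [1,3,4,5,6,7,8,9,10]=36  [2,3,4,5,6,7,8,9,10]=84
  first=0(b) contributes 120
  first=2(i) contributes 45
|[w]| = 165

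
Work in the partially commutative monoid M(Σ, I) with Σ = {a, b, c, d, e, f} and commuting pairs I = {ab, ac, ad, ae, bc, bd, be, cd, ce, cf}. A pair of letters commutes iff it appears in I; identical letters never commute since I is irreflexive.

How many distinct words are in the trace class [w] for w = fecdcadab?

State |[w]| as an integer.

0(f) covers ∅
1(e) covers 0:f
2(c) covers ∅
3(d) covers 1:e
4(c) covers 2:c
5(a) covers 0:f
6(d) covers 3:d
7(a) covers 5:a
8(b) covers 0:f
floor of heap: 0:f, 2:c
completions by unplaced set U, small U first (add the entries for U minus each lowest piece of U):
  |U|=1: {4}:1  {6}:1  {7}:1  {8}:1
  |U|=2: {2,4}:1  {3,6}:1  {4,6}:2  {4,7}:2  {4,8}:2  {5,7}:1  {6,7}:2  {6,8}:2  {7,8}:2
  |U|=3: {1,3,6}:1  {2,4,6}:3  {2,4,7}:3  {2,4,8}:3  {3,4,6}:3  {3,6,7}:3  {3,6,8}:3  {4,5,7}:3  {4,6,7}:6  {4,6,8}:6  {4,7,8}:6  {5,6,7}:3  {5,7,8}:3  {6,7,8}:6
  |U|=4: {1,3,4,6}:4  {1,3,6,7}:4  {1,3,6,8}:4  {2,3,4,6}:6  {2,4,5,7}:6  {2,4,6,7}:12  {2,4,6,8}:12  {2,4,7,8}:12  {3,4,6,7}:12  {3,4,6,8}:12  {3,5,6,7}:6  {3,6,7,8}:12  {4,5,6,7}:12  {4,5,7,8}:12  {4,6,7,8}:24  {5,6,7,8}:12
  |U|=5: {1,2,3,4,6}:10  {1,3,4,6,7}:20  {1,3,4,6,8}:20  {1,3,5,6,7}:10  {1,3,6,7,8}:20  {2,3,4,6,7}:30  {2,3,4,6,8}:30  {2,4,5,6,7}:30  {2,4,5,7,8}:30  {2,4,6,7,8}:60  {3,4,5,6,7}:30  {3,4,6,7,8}:60  {3,5,6,7,8}:30  {4,5,6,7,8}:60
  |U|=6: {1,2,3,4,6,7}:60  {1,2,3,4,6,8}:60  {1,3,4,5,6,7}:60  {1,3,4,6,7,8}:120  {1,3,5,6,7,8}:60  {2,3,4,5,6,7}:90  {2,3,4,6,7,8}:180  {2,4,5,6,7,8}:180  {3,4,5,6,7,8}:180
  |U|=7: {0,1,3,5,6,7,8}:60  {1,2,3,4,5,6,7}:210  {1,2,3,4,6,7,8}:420  {1,3,4,5,6,7,8}:420  {2,3,4,5,6,7,8}:630
  start at 0(f): 1680
  start at 2(c): 480
sum over floor = 2160

2160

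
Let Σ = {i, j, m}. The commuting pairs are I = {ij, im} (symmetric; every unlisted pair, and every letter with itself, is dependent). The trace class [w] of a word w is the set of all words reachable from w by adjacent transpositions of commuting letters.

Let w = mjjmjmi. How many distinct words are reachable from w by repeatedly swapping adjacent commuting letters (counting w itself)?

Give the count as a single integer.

drop 0:m onto floor
drop 1:j onto {0:m}
drop 2:j onto {1:j}
drop 3:m onto {2:j}
drop 4:j onto {3:m}
drop 5:m onto {4:j}
drop 6:i onto floor
ground layer = {0:m, 6:i}
drop-orders for the pieces not yet dropped (sum over which currently-grounded one goes next):
  1 to go: {5} 1  {6} 1
  2 to go: {4,5} 1  {5,6} 2
  3 to go: {3,4,5} 1  {4,5,6} 3
  4 to go: {2,3,4,5} 1  {3,4,5,6} 4
  5 to go: {1,2,3,4,5} 1  {2,3,4,5,6} 5
  if 0:m drops first: 6 orders
  if 6:i drops first: 1 orders
heap linearizations: 7

7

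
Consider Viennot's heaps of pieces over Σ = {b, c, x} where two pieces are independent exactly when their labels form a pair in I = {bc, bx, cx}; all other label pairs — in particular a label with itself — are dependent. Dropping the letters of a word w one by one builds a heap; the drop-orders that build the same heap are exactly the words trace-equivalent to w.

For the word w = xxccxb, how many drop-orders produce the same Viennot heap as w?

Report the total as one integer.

drop 0:x onto floor
drop 1:x onto {0:x}
drop 2:c onto floor
drop 3:c onto {2:c}
drop 4:x onto {1:x}
drop 5:b onto floor
ground layer = {0:x, 2:c, 5:b}
drop-orders for the pieces not yet dropped (sum over which currently-grounded one goes next):
  1 to go: {3} 1  {4} 1  {5} 1
  2 to go: {1,4} 1  {2,3} 1  {3,4} 2  {3,5} 2  {4,5} 2
  3 to go: {0,1,4} 1  {1,3,4} 3  {1,4,5} 3  {2,3,4} 3  {2,3,5} 3  {3,4,5} 6
  4 to go: {0,1,3,4} 4  {0,1,4,5} 4  {1,2,3,4} 6  {1,3,4,5} 12  {2,3,4,5} 12
  if 0:x drops first: 30 orders
  if 2:c drops first: 20 orders
  if 5:b drops first: 10 orders
heap linearizations: 60

60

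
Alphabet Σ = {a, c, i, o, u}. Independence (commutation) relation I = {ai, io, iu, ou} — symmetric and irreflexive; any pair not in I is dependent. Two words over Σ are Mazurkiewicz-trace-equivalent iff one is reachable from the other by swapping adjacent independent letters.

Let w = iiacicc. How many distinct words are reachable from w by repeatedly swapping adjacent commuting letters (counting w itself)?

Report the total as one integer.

3

drop 0:i onto floor
drop 1:i onto {0:i}
drop 2:a onto floor
drop 3:c onto {1:i, 2:a}
drop 4:i onto {3:c}
drop 5:c onto {4:i}
drop 6:c onto {5:c}
ground layer = {0:i, 2:a}
drop-orders for the pieces not yet dropped (sum over which currently-grounded one goes next):
  1 to go: {6} 1
  2 to go: {5,6} 1
  3 to go: {4,5,6} 1
  4 to go: {3,4,5,6} 1
  5 to go: {1,3,4,5,6} 1  {2,3,4,5,6} 1
  if 0:i drops first: 2 orders
  if 2:a drops first: 1 orders
heap linearizations: 3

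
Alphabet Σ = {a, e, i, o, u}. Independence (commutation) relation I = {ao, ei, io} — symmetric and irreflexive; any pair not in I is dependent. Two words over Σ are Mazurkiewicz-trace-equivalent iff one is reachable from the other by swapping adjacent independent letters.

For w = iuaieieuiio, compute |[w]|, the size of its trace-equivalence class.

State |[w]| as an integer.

piece 0:i — minimal
piece 1:u rests on {0:i}
piece 2:a rests on {1:u}
piece 3:i rests on {2:a}
piece 4:e rests on {2:a}
piece 5:i rests on {3:i}
piece 6:e rests on {4:e}
piece 7:u rests on {5:i, 6:e}
piece 8:i rests on {7:u}
piece 9:i rests on {8:i}
piece 10:o rests on {7:u}
minimal pieces: {0:i}
ways to finish when only these pieces remain (= sum over removing one remaining piece with nothing left below it):
  1 left: {9}→1  {10}→1
  2 left: {8,9}→1  {9,10}→2
  3 left: {8,9,10}→3
  4 left: {7,8,9,10}→3
  5 left: {5,7,8,9,10}→3  {6,7,8,9,10}→3
  6 left: {3,5,7,8,9,10}→3  {4,6,7,8,9,10}→3  {5,6,7,8,9,10}→6
  7 left: {3,5,6,7,8,9,10}→9  {4,5,6,7,8,9,10}→9
  8 left: {3,4,5,6,7,8,9,10}→18
  9 left: {2,3,4,5,6,7,8,9,10}→18
  placing 0:i first → 18 extensions

18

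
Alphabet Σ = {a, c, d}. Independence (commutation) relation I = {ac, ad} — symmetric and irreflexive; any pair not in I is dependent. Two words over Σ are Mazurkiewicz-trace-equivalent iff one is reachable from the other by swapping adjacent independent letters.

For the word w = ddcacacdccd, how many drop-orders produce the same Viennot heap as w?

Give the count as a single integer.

55

#0=d has no predecessor
#1=d depends on [0:d]
#2=c depends on [1:d]
#3=a has no predecessor
#4=c depends on [2:c]
#5=a depends on [3:a]
#6=c depends on [4:c]
#7=d depends on [6:c]
#8=c depends on [7:d]
#9=c depends on [8:c]
#10=d depends on [9:c]
sources: [0:d, 3:a]
N(rest) = Σ N(rest − s) over sources s of rest; N(one piece) = 1:
  size 1 → [5]=1  [10]=1
  size 2 → [3,5]=1  [5,10]=2  [9,10]=1
  size 3 → [3,5,10]=3  [5,9,10]=3  [8,9,10]=1
  size 4 → [3,5,9,10]=6  [5,8,9,10]=4  [7,8,9,10]=1
  size 5 → [3,5,8,9,10]=10  [5,7,8,9,10]=5  [6,7,8,9,10]=1
  size 6 → [3,5,7,8,9,10]=15  [4,6,7,8,9,10]=1  [5,6,7,8,9,10]=6
  size 7 → [2,4,6,7,8,9,10]=1  [3,5,6,7,8,9,10]=21  [4,5,6,7,8,9,10]=7
  size 8 → [1,2,4,6,7,8,9,10]=1  [2,4,5,6,7,8,9,10]=8  [3,4,5,6,7,8,9,10]=28
  size 9 → [0,1,2,4,6,7,8,9,10]=1  [1,2,4,5,6,7,8,9,10]=9  [2,3,4,5,6,7,8,9,10]=36
  first=0(d) contributes 45
  first=3(a) contributes 10
|[w]| = 55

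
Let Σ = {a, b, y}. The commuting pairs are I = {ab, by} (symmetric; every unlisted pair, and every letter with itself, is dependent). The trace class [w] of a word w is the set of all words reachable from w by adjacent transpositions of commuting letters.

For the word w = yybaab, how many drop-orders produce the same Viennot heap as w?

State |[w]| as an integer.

15

#0=y has no predecessor
#1=y depends on [0:y]
#2=b has no predecessor
#3=a depends on [1:y]
#4=a depends on [3:a]
#5=b depends on [2:b]
sources: [0:y, 2:b]
N(rest) = Σ N(rest − s) over sources s of rest; N(one piece) = 1:
  size 1 → [4]=1  [5]=1
  size 2 → [2,5]=1  [3,4]=1  [4,5]=2
  size 3 → [1,3,4]=1  [2,4,5]=3  [3,4,5]=3
  size 4 → [0,1,3,4]=1  [1,3,4,5]=4  [2,3,4,5]=6
  first=0(y) contributes 10
  first=2(b) contributes 5
|[w]| = 15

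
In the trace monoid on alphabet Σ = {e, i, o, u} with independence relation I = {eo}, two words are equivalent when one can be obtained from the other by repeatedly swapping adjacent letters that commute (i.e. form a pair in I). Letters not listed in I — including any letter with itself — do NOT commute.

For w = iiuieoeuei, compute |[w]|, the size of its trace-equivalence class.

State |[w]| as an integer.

3

drop 0:i onto floor
drop 1:i onto {0:i}
drop 2:u onto {1:i}
drop 3:i onto {2:u}
drop 4:e onto {3:i}
drop 5:o onto {3:i}
drop 6:e onto {4:e}
drop 7:u onto {5:o, 6:e}
drop 8:e onto {7:u}
drop 9:i onto {8:e}
ground layer = {0:i}
drop-orders for the pieces not yet dropped (sum over which currently-grounded one goes next):
  1 to go: {9} 1
  2 to go: {8,9} 1
  3 to go: {7,8,9} 1
  4 to go: {5,7,8,9} 1  {6,7,8,9} 1
  5 to go: {4,6,7,8,9} 1  {5,6,7,8,9} 2
  6 to go: {4,5,6,7,8,9} 3
  7 to go: {3,4,5,6,7,8,9} 3
  8 to go: {2,3,4,5,6,7,8,9} 3
  if 0:i drops first: 3 orders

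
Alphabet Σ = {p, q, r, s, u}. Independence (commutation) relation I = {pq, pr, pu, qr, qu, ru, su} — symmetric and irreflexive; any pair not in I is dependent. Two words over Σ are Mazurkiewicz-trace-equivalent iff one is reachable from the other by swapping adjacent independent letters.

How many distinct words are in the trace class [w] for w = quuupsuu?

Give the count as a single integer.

drop 0:q onto floor
drop 1:u onto floor
drop 2:u onto {1:u}
drop 3:u onto {2:u}
drop 4:p onto floor
drop 5:s onto {0:q, 4:p}
drop 6:u onto {3:u}
drop 7:u onto {6:u}
ground layer = {0:q, 1:u, 4:p}
drop-orders for the pieces not yet dropped (sum over which currently-grounded one goes next):
  1 to go: {5} 1  {7} 1
  2 to go: {0,5} 1  {4,5} 1  {5,7} 2  {6,7} 1
  3 to go: {0,4,5} 2  {0,5,7} 3  {3,6,7} 1  {4,5,7} 3  {5,6,7} 3
  4 to go: {0,4,5,7} 8  {0,5,6,7} 6  {2,3,6,7} 1  {3,5,6,7} 4  {4,5,6,7} 6
  5 to go: {0,3,5,6,7} 10  {0,4,5,6,7} 20  {1,2,3,6,7} 1  {2,3,5,6,7} 5  {3,4,5,6,7} 10
  6 to go: {0,2,3,5,6,7} 15  {0,3,4,5,6,7} 40  {1,2,3,5,6,7} 6  {2,3,4,5,6,7} 15
  if 0:q drops first: 21 orders
  if 1:u drops first: 70 orders
  if 4:p drops first: 21 orders
heap linearizations: 112

112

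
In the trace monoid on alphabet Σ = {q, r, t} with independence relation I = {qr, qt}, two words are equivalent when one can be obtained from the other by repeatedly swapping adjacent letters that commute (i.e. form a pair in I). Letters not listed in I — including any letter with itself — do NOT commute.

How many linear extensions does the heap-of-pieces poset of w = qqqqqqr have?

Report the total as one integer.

piece 0:q — minimal
piece 1:q rests on {0:q}
piece 2:q rests on {1:q}
piece 3:q rests on {2:q}
piece 4:q rests on {3:q}
piece 5:q rests on {4:q}
piece 6:r — minimal
minimal pieces: {0:q, 6:r}
ways to finish when only these pieces remain (= sum over removing one remaining piece with nothing left below it):
  1 left: {5}→1  {6}→1
  2 left: {4,5}→1  {5,6}→2
  3 left: {3,4,5}→1  {4,5,6}→3
  4 left: {2,3,4,5}→1  {3,4,5,6}→4
  5 left: {1,2,3,4,5}→1  {2,3,4,5,6}→5
  placing 0:q first → 6 extensions
  placing 6:r first → 1 extensions
total linear extensions = 7

7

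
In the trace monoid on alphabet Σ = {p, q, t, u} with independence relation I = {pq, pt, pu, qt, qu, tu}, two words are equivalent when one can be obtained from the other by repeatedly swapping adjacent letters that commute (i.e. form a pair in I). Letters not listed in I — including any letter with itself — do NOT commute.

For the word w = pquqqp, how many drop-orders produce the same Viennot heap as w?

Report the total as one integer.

drop 0:p onto floor
drop 1:q onto floor
drop 2:u onto floor
drop 3:q onto {1:q}
drop 4:q onto {3:q}
drop 5:p onto {0:p}
ground layer = {0:p, 1:q, 2:u}
drop-orders for the pieces not yet dropped (sum over which currently-grounded one goes next):
  1 to go: {2} 1  {4} 1  {5} 1
  2 to go: {0,5} 1  {2,4} 2  {2,5} 2  {3,4} 1  {4,5} 2
  3 to go: {0,2,5} 3  {0,4,5} 3  {1,3,4} 1  {2,3,4} 3  {2,4,5} 6  {3,4,5} 3
  4 to go: {0,2,4,5} 12  {0,3,4,5} 6  {1,2,3,4} 4  {1,3,4,5} 4  {2,3,4,5} 12
  if 0:p drops first: 20 orders
  if 1:q drops first: 30 orders
  if 2:u drops first: 10 orders
heap linearizations: 60

60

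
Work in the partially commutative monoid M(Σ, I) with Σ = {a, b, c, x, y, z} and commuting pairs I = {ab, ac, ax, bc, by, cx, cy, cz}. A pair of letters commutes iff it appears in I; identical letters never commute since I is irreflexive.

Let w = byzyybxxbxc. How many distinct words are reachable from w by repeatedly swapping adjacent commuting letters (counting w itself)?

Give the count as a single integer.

66

drop 0:b onto floor
drop 1:y onto floor
drop 2:z onto {0:b, 1:y}
drop 3:y onto {2:z}
drop 4:y onto {3:y}
drop 5:b onto {2:z}
drop 6:x onto {4:y, 5:b}
drop 7:x onto {6:x}
drop 8:b onto {7:x}
drop 9:x onto {8:b}
drop 10:c onto floor
ground layer = {0:b, 1:y, 10:c}
drop-orders for the pieces not yet dropped (sum over which currently-grounded one goes next):
  1 to go: {9} 1  {10} 1
  2 to go: {8,9} 1  {9,10} 2
  3 to go: {7,8,9} 1  {8,9,10} 3
  4 to go: {6,7,8,9} 1  {7,8,9,10} 4
  5 to go: {4,6,7,8,9} 1  {5,6,7,8,9} 1  {6,7,8,9,10} 5
  6 to go: {3,4,6,7,8,9} 1  {4,5,6,7,8,9} 2  {4,6,7,8,9,10} 6  {5,6,7,8,9,10} 6
  7 to go: {3,4,5,6,7,8,9} 3  {3,4,6,7,8,9,10} 7  {4,5,6,7,8,9,10} 14
  8 to go: {2,3,4,5,6,7,8,9} 3  {3,4,5,6,7,8,9,10} 24
  9 to go: {0,2,3,4,5,6,7,8,9} 3  {1,2,3,4,5,6,7,8,9} 3  {2,3,4,5,6,7,8,9,10} 27
  if 0:b drops first: 30 orders
  if 1:y drops first: 30 orders
  if 10:c drops first: 6 orders
heap linearizations: 66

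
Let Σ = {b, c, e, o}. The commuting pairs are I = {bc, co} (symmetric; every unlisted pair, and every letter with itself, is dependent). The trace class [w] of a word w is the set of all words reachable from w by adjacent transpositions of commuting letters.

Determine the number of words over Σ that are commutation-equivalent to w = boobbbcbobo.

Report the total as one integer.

11

#0=b has no predecessor
#1=o depends on [0:b]
#2=o depends on [1:o]
#3=b depends on [2:o]
#4=b depends on [3:b]
#5=b depends on [4:b]
#6=c has no predecessor
#7=b depends on [5:b]
#8=o depends on [7:b]
#9=b depends on [8:o]
#10=o depends on [9:b]
sources: [0:b, 6:c]
N(rest) = Σ N(rest − s) over sources s of rest; N(one piece) = 1:
  size 1 → [6]=1  [10]=1
  size 2 → [6,10]=2  [9,10]=1
  size 3 → [6,9,10]=3  [8,9,10]=1
  size 4 → [6,8,9,10]=4  [7,8,9,10]=1
  size 5 → [5,7,8,9,10]=1  [6,7,8,9,10]=5
  size 6 → [4,5,7,8,9,10]=1  [5,6,7,8,9,10]=6
  size 7 → [3,4,5,7,8,9,10]=1  [4,5,6,7,8,9,10]=7
  size 8 → [2,3,4,5,7,8,9,10]=1  [3,4,5,6,7,8,9,10]=8
  size 9 → [1,2,3,4,5,7,8,9,10]=1  [2,3,4,5,6,7,8,9,10]=9
  first=0(b) contributes 10
  first=6(c) contributes 1
|[w]| = 11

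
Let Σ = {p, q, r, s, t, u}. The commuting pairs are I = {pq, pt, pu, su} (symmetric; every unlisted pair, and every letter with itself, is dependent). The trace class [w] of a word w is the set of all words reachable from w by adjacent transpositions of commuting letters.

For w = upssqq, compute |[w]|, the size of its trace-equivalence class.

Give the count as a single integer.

4

#0=u has no predecessor
#1=p has no predecessor
#2=s depends on [1:p]
#3=s depends on [2:s]
#4=q depends on [0:u, 3:s]
#5=q depends on [4:q]
sources: [0:u, 1:p]
N(rest) = Σ N(rest − s) over sources s of rest; N(one piece) = 1:
  size 1 → [5]=1
  size 2 → [4,5]=1
  size 3 → [0,4,5]=1  [3,4,5]=1
  size 4 → [0,3,4,5]=2  [2,3,4,5]=1
  first=0(u) contributes 1
  first=1(p) contributes 3
|[w]| = 4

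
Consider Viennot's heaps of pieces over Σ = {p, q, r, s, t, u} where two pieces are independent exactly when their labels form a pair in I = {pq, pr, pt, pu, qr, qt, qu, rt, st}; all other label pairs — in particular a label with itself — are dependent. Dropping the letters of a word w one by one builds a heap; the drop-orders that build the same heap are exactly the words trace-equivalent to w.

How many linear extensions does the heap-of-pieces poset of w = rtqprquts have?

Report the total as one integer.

819

drop 0:r onto floor
drop 1:t onto floor
drop 2:q onto floor
drop 3:p onto floor
drop 4:r onto {0:r}
drop 5:q onto {2:q}
drop 6:u onto {1:t, 4:r}
drop 7:t onto {6:u}
drop 8:s onto {3:p, 5:q, 6:u}
ground layer = {0:r, 1:t, 2:q, 3:p}
drop-orders for the pieces not yet dropped (sum over which currently-grounded one goes next):
  1 to go: {7} 1  {8} 1
  2 to go: {3,8} 1  {5,8} 1  {7,8} 2
  3 to go: {2,5,8} 1  {3,5,8} 2  {3,7,8} 3  {5,7,8} 3  {6,7,8} 2
  4 to go: {1,6,7,8} 2  {2,3,5,8} 3  {2,5,7,8} 4  {3,5,7,8} 8  {3,6,7,8} 5  {4,6,7,8} 2  {5,6,7,8} 5
  5 to go: {0,4,6,7,8} 2  {1,3,6,7,8} 7  {1,4,6,7,8} 4  {1,5,6,7,8} 7  {2,3,5,7,8} 15  {2,5,6,7,8} 9  {3,4,6,7,8} 7  {3,5,6,7,8} 18  {4,5,6,7,8} 7
  6 to go: {0,1,4,6,7,8} 6  {0,3,4,6,7,8} 9  {0,4,5,6,7,8} 9  {1,2,5,6,7,8} 16  {1,3,4,6,7,8} 18  {1,3,5,6,7,8} 32  {1,4,5,6,7,8} 18  {2,3,5,6,7,8} 42  {2,4,5,6,7,8} 16  {3,4,5,6,7,8} 32
  7 to go: {0,1,3,4,6,7,8} 33  {0,1,4,5,6,7,8} 33  {0,2,4,5,6,7,8} 25  {0,3,4,5,6,7,8} 50  {1,2,3,5,6,7,8} 90  {1,2,4,5,6,7,8} 50  {1,3,4,5,6,7,8} 100  {2,3,4,5,6,7,8} 90
  if 0:r drops first: 330 orders
  if 1:t drops first: 165 orders
  if 2:q drops first: 216 orders
  if 3:p drops first: 108 orders
heap linearizations: 819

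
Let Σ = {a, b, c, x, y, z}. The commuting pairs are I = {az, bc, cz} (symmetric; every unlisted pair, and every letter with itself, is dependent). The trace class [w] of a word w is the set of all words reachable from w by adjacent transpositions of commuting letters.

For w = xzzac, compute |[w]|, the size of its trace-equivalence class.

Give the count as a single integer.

6

piece 0:x — minimal
piece 1:z rests on {0:x}
piece 2:z rests on {1:z}
piece 3:a rests on {0:x}
piece 4:c rests on {3:a}
minimal pieces: {0:x}
ways to finish when only these pieces remain (= sum over removing one remaining piece with nothing left below it):
  1 left: {2}→1  {4}→1
  2 left: {1,2}→1  {2,4}→2  {3,4}→1
  3 left: {1,2,4}→3  {2,3,4}→3
  placing 0:x first → 6 extensions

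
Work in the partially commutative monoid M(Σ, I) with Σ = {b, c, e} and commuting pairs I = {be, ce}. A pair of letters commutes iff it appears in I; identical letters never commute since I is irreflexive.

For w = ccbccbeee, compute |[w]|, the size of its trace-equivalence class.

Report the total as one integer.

84

piece 0:c — minimal
piece 1:c rests on {0:c}
piece 2:b rests on {1:c}
piece 3:c rests on {2:b}
piece 4:c rests on {3:c}
piece 5:b rests on {4:c}
piece 6:e — minimal
piece 7:e rests on {6:e}
piece 8:e rests on {7:e}
minimal pieces: {0:c, 6:e}
ways to finish when only these pieces remain (= sum over removing one remaining piece with nothing left below it):
  1 left: {5}→1  {8}→1
  2 left: {4,5}→1  {5,8}→2  {7,8}→1
  3 left: {3,4,5}→1  {4,5,8}→3  {5,7,8}→3  {6,7,8}→1
  4 left: {2,3,4,5}→1  {3,4,5,8}→4  {4,5,7,8}→6  {5,6,7,8}→4
  5 left: {1,2,3,4,5}→1  {2,3,4,5,8}→5  {3,4,5,7,8}→10  {4,5,6,7,8}→10
  6 left: {0,1,2,3,4,5}→1  {1,2,3,4,5,8}→6  {2,3,4,5,7,8}→15  {3,4,5,6,7,8}→20
  7 left: {0,1,2,3,4,5,8}→7  {1,2,3,4,5,7,8}→21  {2,3,4,5,6,7,8}→35
  placing 0:c first → 56 extensions
  placing 6:e first → 28 extensions
total linear extensions = 84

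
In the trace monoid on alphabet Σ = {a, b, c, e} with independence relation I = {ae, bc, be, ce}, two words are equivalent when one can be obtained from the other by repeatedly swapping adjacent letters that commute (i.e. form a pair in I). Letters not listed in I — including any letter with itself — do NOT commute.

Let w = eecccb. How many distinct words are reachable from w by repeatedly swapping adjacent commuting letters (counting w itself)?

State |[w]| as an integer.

60

drop 0:e onto floor
drop 1:e onto {0:e}
drop 2:c onto floor
drop 3:c onto {2:c}
drop 4:c onto {3:c}
drop 5:b onto floor
ground layer = {0:e, 2:c, 5:b}
drop-orders for the pieces not yet dropped (sum over which currently-grounded one goes next):
  1 to go: {1} 1  {4} 1  {5} 1
  2 to go: {0,1} 1  {1,4} 2  {1,5} 2  {3,4} 1  {4,5} 2
  3 to go: {0,1,4} 3  {0,1,5} 3  {1,3,4} 3  {1,4,5} 6  {2,3,4} 1  {3,4,5} 3
  4 to go: {0,1,3,4} 6  {0,1,4,5} 12  {1,2,3,4} 4  {1,3,4,5} 12  {2,3,4,5} 4
  if 0:e drops first: 20 orders
  if 2:c drops first: 30 orders
  if 5:b drops first: 10 orders
heap linearizations: 60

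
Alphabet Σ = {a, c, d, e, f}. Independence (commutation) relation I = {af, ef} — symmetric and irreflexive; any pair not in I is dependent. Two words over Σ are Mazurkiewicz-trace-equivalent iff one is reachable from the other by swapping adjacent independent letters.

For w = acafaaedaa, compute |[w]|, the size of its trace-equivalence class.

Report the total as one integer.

piece 0:a — minimal
piece 1:c rests on {0:a}
piece 2:a rests on {1:c}
piece 3:f rests on {1:c}
piece 4:a rests on {2:a}
piece 5:a rests on {4:a}
piece 6:e rests on {5:a}
piece 7:d rests on {3:f, 6:e}
piece 8:a rests on {7:d}
piece 9:a rests on {8:a}
minimal pieces: {0:a}
ways to finish when only these pieces remain (= sum over removing one remaining piece with nothing left below it):
  1 left: {9}→1
  2 left: {8,9}→1
  3 left: {7,8,9}→1
  4 left: {3,7,8,9}→1  {6,7,8,9}→1
  5 left: {3,6,7,8,9}→2  {5,6,7,8,9}→1
  6 left: {3,5,6,7,8,9}→3  {4,5,6,7,8,9}→1
  7 left: {2,4,5,6,7,8,9}→1  {3,4,5,6,7,8,9}→4
  8 left: {2,3,4,5,6,7,8,9}→5
  placing 0:a first → 5 extensions

5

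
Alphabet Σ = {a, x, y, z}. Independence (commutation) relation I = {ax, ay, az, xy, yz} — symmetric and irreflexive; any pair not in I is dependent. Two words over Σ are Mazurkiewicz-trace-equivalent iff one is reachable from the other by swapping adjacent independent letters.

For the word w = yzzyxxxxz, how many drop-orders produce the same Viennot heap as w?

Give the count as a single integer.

36

#0=y has no predecessor
#1=z has no predecessor
#2=z depends on [1:z]
#3=y depends on [0:y]
#4=x depends on [2:z]
#5=x depends on [4:x]
#6=x depends on [5:x]
#7=x depends on [6:x]
#8=z depends on [7:x]
sources: [0:y, 1:z]
N(rest) = Σ N(rest − s) over sources s of rest; N(one piece) = 1:
  size 1 → [3]=1  [8]=1
  size 2 → [0,3]=1  [3,8]=2  [7,8]=1
  size 3 → [0,3,8]=3  [3,7,8]=3  [6,7,8]=1
  size 4 → [0,3,7,8]=6  [3,6,7,8]=4  [5,6,7,8]=1
  size 5 → [0,3,6,7,8]=10  [3,5,6,7,8]=5  [4,5,6,7,8]=1
  size 6 → [0,3,5,6,7,8]=15  [2,4,5,6,7,8]=1  [3,4,5,6,7,8]=6
  size 7 → [0,3,4,5,6,7,8]=21  [1,2,4,5,6,7,8]=1  [2,3,4,5,6,7,8]=7
  first=0(y) contributes 8
  first=1(z) contributes 28
|[w]| = 36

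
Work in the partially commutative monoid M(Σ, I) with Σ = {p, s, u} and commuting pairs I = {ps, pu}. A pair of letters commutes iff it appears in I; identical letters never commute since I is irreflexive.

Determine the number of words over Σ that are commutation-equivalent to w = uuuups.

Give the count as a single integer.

6

0(u) covers ∅
1(u) covers 0:u
2(u) covers 1:u
3(u) covers 2:u
4(p) covers ∅
5(s) covers 3:u
floor of heap: 0:u, 4:p
completions by unplaced set U, small U first (add the entries for U minus each lowest piece of U):
  |U|=1: {4}:1  {5}:1
  |U|=2: {3,5}:1  {4,5}:2
  |U|=3: {2,3,5}:1  {3,4,5}:3
  |U|=4: {1,2,3,5}:1  {2,3,4,5}:4
  start at 0(u): 5
  start at 4(p): 1
sum over floor = 6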